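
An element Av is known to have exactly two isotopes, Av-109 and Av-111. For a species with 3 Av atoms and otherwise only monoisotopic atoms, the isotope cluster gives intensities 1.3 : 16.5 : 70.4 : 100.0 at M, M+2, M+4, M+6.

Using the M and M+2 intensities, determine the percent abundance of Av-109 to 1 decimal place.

If p is the fraction of Av that is Av-109, then I(M+2)/I(M) = [C(3,1)·p^2·(1−p)] / p^3 = 3·(1−p)/p = 16.5/1.3 = 12.6923
(1−p)/p = 12.6923/3 = 4.2308  ⇒  p = 1/(1 + 4.2308) = 0.1912
Av-109: 19.1%, Av-111: 80.9%.

19.1%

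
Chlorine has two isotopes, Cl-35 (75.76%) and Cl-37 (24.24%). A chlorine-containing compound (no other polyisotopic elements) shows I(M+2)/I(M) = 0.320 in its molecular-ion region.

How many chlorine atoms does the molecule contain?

1

With n Cl atoms, P(M+2)/P(M) = C(n,1)·p^(n−1)q / p^n = n·q/p = n · 0.2424/0.7576.
n = 0.320 × 0.7576/0.2424 = 1.00 ≈ 1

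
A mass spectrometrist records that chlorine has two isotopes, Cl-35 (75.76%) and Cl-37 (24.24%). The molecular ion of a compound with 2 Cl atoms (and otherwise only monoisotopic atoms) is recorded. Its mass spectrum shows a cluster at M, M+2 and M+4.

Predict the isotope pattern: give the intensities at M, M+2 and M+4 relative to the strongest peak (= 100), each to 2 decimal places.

100.00 : 63.99 : 10.24

Expanding (0.7576 + 0.2424)^2:
P(M) = 0.7576^2 = 0.573958
P(M+2) = 2 × 0.7576^1 × 0.2424^1 = 0.367284
P(M+4) = 0.2424^2 = 0.058758
The M peak is largest (0.573958); scaling to 100 gives 100.00 : 63.99 : 10.24.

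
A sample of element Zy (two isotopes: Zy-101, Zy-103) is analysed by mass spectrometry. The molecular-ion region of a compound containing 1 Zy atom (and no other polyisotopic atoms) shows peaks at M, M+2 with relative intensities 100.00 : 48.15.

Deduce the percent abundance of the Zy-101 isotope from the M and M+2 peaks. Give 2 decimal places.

Let p = fractional abundance of Zy-101. I(M+2)/I(M) = [C(1,1)·p^0·(1−p)] / p^1 = 1·(1−p)/p = 48.15/100.00 = 0.4815
(1−p)/p = 0.4815/1 = 0.4815  ⇒  p = 1/(1 + 0.4815) = 0.6750
Zy-101: 67.50%, Zy-103: 32.50%.

67.50%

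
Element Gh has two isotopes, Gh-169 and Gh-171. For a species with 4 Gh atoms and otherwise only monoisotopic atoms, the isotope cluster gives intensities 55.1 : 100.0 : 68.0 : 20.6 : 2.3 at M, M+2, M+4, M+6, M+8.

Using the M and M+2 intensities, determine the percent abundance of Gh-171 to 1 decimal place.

If p is the fraction of Gh that is Gh-169, then I(M+2)/I(M) = [C(4,1)·p^3·(1−p)] / p^4 = 4·(1−p)/p = 100.0/55.1 = 1.8149
(1−p)/p = 1.8149/4 = 0.4537  ⇒  p = 1/(1 + 0.4537) = 0.6879
Gh-169: 68.8%, Gh-171: 31.2%.

31.2%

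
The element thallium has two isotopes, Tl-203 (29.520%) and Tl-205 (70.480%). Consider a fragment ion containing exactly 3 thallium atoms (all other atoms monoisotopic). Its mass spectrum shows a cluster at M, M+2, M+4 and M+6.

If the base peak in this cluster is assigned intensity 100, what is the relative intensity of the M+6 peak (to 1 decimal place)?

79.6

(0.29520 + 0.70480)^3 gives M 0.0257, M+2 0.1843, M+4 0.4399, M+6 0.3501; the largest is M+4.
P(M+4) = C(3,2) × 0.29520^1 × 0.70480^2 = 3 × 0.2952 × 0.49674304 = 0.439916 (base)
P(M+6) = C(3,3) × 0.29520^0 × 0.70480^3 = 1 × 1.0000 × 0.35010449 = 0.350104
Relative intensity = 0.350104 / 0.439916 × 100 = 79.6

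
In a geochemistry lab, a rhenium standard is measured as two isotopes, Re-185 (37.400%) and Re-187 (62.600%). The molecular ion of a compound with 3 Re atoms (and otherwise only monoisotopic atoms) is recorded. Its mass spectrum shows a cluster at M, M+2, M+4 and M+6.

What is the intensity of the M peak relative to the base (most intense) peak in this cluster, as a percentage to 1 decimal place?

11.9%

(0.37400 + 0.62600)^3 gives M 0.0523, M+2 0.2627, M+4 0.4397, M+6 0.2453; the largest is M+4.
P(M+4) = C(3,2) × 0.37400^1 × 0.62600^2 = 3 × 0.3740 × 0.391876 = 0.439685 (base)
P(M) = C(3,0) × 0.37400^3 × 0.62600^0 = 1 × 0.05231362 × 1.0000 = 0.052314
Relative intensity = 0.052314 / 0.439685 × 100 = 11.9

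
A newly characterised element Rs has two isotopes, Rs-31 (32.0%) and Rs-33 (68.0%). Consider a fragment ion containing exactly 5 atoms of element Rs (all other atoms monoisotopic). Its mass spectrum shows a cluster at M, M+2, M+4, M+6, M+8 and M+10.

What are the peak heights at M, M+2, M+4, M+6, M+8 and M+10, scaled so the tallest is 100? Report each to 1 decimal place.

1.0 : 10.4 : 44.3 : 94.1 : 100.0 : 42.5

Each Rs atom is independently Rs-31 (p = 0.320) or Rs-33 (q = 0.680); the cluster is the binomial expansion (p + q)^5.
P(M) = 0.320^5 = 0.003355
P(M+2) = 5 × 0.320^4 × 0.680^1 = 0.035652
P(M+4) = 10 × 0.320^3 × 0.680^2 = 0.151519
P(M+6) = 10 × 0.320^2 × 0.680^3 = 0.321978
P(M+8) = 5 × 0.320^1 × 0.680^4 = 0.342102
P(M+10) = 0.680^5 = 0.145393
The M+8 peak is largest (0.342102); scaling to 100 gives 1.0 : 10.4 : 44.3 : 94.1 : 100.0 : 42.5.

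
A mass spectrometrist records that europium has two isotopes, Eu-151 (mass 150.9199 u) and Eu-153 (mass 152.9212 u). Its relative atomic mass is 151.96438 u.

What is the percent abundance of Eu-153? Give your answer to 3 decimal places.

52.190%

With x = fraction of Eu-151 (so Eu-153 is 1 − x):
150.9199·x + 152.9212·(1 − x) = 151.96438
(150.9199 − 152.9212)·x = 151.96438 − 152.9212
x = -0.95682 / -2.0013 = 0.47810 → 47.810% Eu-151, 52.190% Eu-153.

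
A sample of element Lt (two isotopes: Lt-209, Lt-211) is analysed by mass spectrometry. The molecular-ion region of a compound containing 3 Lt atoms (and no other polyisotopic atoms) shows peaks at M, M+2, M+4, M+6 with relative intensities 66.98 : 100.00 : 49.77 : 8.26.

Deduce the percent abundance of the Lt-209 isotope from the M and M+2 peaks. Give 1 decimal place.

Write p for the Lt-209 fraction. I(M+2)/I(M) = [C(3,1)·p^2·(1−p)] / p^3 = 3·(1−p)/p = 100.00/66.98 = 1.4930
(1−p)/p = 1.4930/3 = 0.4977  ⇒  p = 1/(1 + 0.4977) = 0.6677
Lt-209: 66.8%, Lt-211: 33.2%.

66.8%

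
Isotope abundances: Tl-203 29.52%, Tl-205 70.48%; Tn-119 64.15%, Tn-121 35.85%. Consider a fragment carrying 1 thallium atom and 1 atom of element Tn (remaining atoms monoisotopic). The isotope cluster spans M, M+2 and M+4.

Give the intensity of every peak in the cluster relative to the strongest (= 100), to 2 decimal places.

33.94 : 100.00 : 45.28

Thallium pattern (n=1): 0.2952 : 0.7048
Element Tn pattern (n=1): 0.6415 : 0.3585
Convolve the two distributions (both contribute in 2-u steps):
  M: 0.2952×0.6415 = 0.189371
  M+2: 0.2952×0.3585 + 0.7048×0.6415 = 0.557958
  M+4: 0.7048×0.3585 = 0.252671
Scale to base peak (0.557958) = 100: 33.94 : 100.00 : 45.28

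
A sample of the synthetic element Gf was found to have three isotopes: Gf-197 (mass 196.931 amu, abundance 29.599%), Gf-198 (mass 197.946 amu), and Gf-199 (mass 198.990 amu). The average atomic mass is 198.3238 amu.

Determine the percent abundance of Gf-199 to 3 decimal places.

The remaining 70.401% is split between Gf-198 (fraction x) and Gf-199 (fraction 0.70401 − x).
Substituting: 197.946x + 198.990(0.70401 − x) = 140.03419331
(197.946 − 198.990)x = -0.05675659  ⇒  x = 0.05436, y = 0.64965
Gf-198: 5.436%, Gf-199: 64.965%.

64.965%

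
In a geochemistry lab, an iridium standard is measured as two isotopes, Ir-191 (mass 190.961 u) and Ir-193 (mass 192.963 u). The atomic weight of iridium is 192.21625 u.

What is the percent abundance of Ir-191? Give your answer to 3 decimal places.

With x = fraction of Ir-191 (so Ir-193 is 1 − x):
190.961·x + 192.963·(1 − x) = 192.21625
(190.961 − 192.963)·x = 192.21625 − 192.963
x = -0.74675 / -2.002 = 0.37300 → 37.300% Ir-191, 62.700% Ir-193.

37.300%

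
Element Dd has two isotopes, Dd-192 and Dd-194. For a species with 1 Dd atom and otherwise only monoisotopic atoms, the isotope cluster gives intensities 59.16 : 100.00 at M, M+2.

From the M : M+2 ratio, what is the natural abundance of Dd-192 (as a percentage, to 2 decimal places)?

If p is the fraction of Dd that is Dd-192, then I(M+2)/I(M) = [C(1,1)·p^0·(1−p)] / p^1 = 1·(1−p)/p = 100.00/59.16 = 1.6903
(1−p)/p = 1.6903/1 = 1.6903  ⇒  p = 1/(1 + 1.6903) = 0.3717
Dd-192: 37.17%, Dd-194: 62.83%.

37.17%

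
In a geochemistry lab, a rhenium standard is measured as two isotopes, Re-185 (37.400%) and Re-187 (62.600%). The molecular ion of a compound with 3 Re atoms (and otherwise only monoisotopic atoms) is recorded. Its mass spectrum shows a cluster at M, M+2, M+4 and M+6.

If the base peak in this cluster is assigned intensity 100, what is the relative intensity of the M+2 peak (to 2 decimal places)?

59.74

Term probabilities: M 0.0523, M+2 0.2627, M+4 0.4397, M+6 0.2453. Base peak = M+4.
P(M+4) = C(3,2) × 0.37400^1 × 0.62600^2 = 3 × 0.3740 × 0.391876 = 0.439685 (base)
P(M+2) = C(3,1) × 0.37400^2 × 0.62600^1 = 3 × 0.139876 × 0.6260 = 0.262687
Relative intensity = 0.262687 / 0.439685 × 100 = 59.74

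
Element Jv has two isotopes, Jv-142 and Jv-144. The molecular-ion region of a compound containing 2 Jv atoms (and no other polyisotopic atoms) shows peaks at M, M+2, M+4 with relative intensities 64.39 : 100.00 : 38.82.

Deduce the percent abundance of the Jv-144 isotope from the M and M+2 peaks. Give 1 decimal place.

43.7%

Let p = fractional abundance of Jv-142. I(M+2)/I(M) = [C(2,1)·p^1·(1−p)] / p^2 = 2·(1−p)/p = 100.00/64.39 = 1.5530
(1−p)/p = 1.5530/2 = 0.7765  ⇒  p = 1/(1 + 0.7765) = 0.5629
Jv-142: 56.3%, Jv-144: 43.7%.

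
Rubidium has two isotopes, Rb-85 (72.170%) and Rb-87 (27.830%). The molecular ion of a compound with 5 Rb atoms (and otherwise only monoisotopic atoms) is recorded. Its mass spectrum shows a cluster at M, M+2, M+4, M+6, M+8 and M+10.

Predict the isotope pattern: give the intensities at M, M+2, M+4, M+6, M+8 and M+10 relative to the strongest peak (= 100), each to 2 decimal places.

Each Rb atom is independently Rb-85 (p = 0.72170) or Rb-87 (q = 0.27830); the cluster is the binomial expansion (p + q)^5.
P(M) = 0.72170^5 = 0.195787
P(M+2) = 5 × 0.72170^4 × 0.27830^1 = 0.377494
P(M+4) = 10 × 0.72170^3 × 0.27830^2 = 0.291136
P(M+6) = 10 × 0.72170^2 × 0.27830^3 = 0.112267
P(M+8) = 5 × 0.72170^1 × 0.27830^4 = 0.021646
P(M+10) = 0.27830^5 = 0.001669
The M+2 peak is largest (0.377494); scaling to 100 gives 51.86 : 100.00 : 77.12 : 29.74 : 5.73 : 0.44.

51.86 : 100.00 : 77.12 : 29.74 : 5.73 : 0.44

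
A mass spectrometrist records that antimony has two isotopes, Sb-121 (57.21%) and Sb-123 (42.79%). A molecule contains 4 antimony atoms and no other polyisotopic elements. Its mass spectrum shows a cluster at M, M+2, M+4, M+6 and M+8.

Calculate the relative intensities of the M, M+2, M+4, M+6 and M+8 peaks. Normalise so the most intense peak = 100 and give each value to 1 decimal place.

29.8 : 89.1 : 100.0 : 49.9 : 9.3

Each Sb atom is independently Sb-121 (p = 0.5721) or Sb-123 (q = 0.4279); the cluster is the binomial expansion (p + q)^4.
P(M) = 0.5721^4 = 0.107124
P(M+2) = 4 × 0.5721^3 × 0.4279^1 = 0.320493
P(M+4) = 6 × 0.5721^2 × 0.4279^2 = 0.359567
P(M+6) = 4 × 0.5721^1 × 0.4279^3 = 0.179291
P(M+8) = 0.4279^4 = 0.033525
The M+4 peak is largest (0.359567); scaling to 100 gives 29.8 : 89.1 : 100.0 : 49.9 : 9.3.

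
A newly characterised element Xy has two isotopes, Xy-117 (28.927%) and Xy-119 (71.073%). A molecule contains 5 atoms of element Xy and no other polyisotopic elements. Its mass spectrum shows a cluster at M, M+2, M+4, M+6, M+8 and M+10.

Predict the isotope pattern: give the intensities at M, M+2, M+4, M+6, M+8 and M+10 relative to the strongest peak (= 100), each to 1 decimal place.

0.5 : 6.7 : 33.1 : 81.4 : 100.0 : 49.1

Expanding (0.28927 + 0.71073)^5:
P(M) = 0.28927^5 = 0.002025
P(M+2) = 5 × 0.28927^4 × 0.71073^1 = 0.024882
P(M+4) = 10 × 0.28927^3 × 0.71073^2 = 0.122270
P(M+6) = 10 × 0.28927^2 × 0.71073^3 = 0.300414
P(M+8) = 5 × 0.28927^1 × 0.71073^4 = 0.369056
P(M+10) = 0.71073^5 = 0.181352
The M+8 peak is largest (0.369056); scaling to 100 gives 0.5 : 6.7 : 33.1 : 81.4 : 100.0 : 49.1.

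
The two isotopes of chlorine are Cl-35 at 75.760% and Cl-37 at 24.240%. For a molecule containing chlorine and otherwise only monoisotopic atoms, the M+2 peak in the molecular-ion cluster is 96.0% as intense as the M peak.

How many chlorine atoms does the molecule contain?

With n Cl atoms, P(M+2)/P(M) = C(n,1)·p^(n−1)q / p^n = n·q/p = n · 0.24240/0.75760.
n = 0.960 × 0.75760/0.24240 = 3.00 ≈ 3

3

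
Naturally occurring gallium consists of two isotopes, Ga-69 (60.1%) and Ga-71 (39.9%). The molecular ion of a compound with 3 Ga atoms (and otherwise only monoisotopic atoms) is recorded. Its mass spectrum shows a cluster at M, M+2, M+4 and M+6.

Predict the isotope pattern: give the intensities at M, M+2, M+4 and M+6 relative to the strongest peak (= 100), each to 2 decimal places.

Each Ga atom is independently Ga-69 (p = 0.601) or Ga-71 (q = 0.399); the cluster is the binomial expansion (p + q)^3.
P(M) = 0.601^3 = 0.217082
P(M+2) = 3 × 0.601^2 × 0.399^1 = 0.432358
P(M+4) = 3 × 0.601^1 × 0.399^2 = 0.287039
P(M+6) = 0.399^3 = 0.063521
The M+2 peak is largest (0.432358); scaling to 100 gives 50.21 : 100.00 : 66.39 : 14.69.

50.21 : 100.00 : 66.39 : 14.69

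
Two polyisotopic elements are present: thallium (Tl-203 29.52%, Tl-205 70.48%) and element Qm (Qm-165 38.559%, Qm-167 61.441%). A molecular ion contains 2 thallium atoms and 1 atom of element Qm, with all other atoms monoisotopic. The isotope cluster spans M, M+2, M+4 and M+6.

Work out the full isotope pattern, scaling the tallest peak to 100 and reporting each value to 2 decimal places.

7.51 : 47.85 : 100.00 : 68.25

Thallium pattern (n=2): 0.08714304 : 0.41611392 : 0.49674304
Element Qm pattern (n=1): 0.38559 : 0.61441
Convolve the two distributions (both contribute in 2-u steps):
  M: 0.08714304×0.38559 = 0.033601
  M+2: 0.08714304×0.61441 + 0.41611392×0.38559 = 0.213991
  M+4: 0.41611392×0.61441 + 0.49674304×0.38559 = 0.447204
  M+6: 0.49674304×0.61441 = 0.305204
Scale to base peak (0.447204) = 100: 7.51 : 47.85 : 100.00 : 68.25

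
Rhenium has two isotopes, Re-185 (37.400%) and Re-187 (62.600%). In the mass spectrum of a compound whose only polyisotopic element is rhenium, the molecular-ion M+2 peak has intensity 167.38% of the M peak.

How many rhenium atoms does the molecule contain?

With n Re atoms, P(M+2)/P(M) = C(n,1)·p^(n−1)q / p^n = n·q/p = n · 0.62600/0.37400.
n = 1.6738 × 0.37400/0.62600 = 1.00 ≈ 1

1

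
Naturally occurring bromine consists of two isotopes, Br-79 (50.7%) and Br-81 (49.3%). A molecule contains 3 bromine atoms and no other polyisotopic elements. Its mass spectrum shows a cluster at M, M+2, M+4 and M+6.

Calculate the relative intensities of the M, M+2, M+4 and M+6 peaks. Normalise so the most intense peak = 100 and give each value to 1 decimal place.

34.3 : 100.0 : 97.2 : 31.5

Each Br atom is independently Br-79 (p = 0.507) or Br-81 (q = 0.493); the cluster is the binomial expansion (p + q)^3.
P(M) = 0.507^3 = 0.130324
P(M+2) = 3 × 0.507^2 × 0.493^1 = 0.380175
P(M+4) = 3 × 0.507^1 × 0.493^2 = 0.369678
P(M+6) = 0.493^3 = 0.119823
The M+2 peak is largest (0.380175); scaling to 100 gives 34.3 : 100.0 : 97.2 : 31.5.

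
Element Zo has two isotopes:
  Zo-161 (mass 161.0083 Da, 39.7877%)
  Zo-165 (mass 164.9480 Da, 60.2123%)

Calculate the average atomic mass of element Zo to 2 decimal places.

163.38 Da

Ar = Σ fᵢ·mᵢ = 0.397877 × 161.0083 + 0.602123 × 164.9480
= 64.06150 + 99.31898 = 163.38048 Da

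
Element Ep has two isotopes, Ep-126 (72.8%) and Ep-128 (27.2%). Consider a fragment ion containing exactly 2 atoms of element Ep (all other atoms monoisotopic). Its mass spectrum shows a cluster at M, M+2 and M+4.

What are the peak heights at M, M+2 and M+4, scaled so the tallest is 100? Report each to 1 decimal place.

The 2 Ep atoms are independent, so intensities follow the terms of (0.728 + 0.272)^2.
P(M) = 0.728^2 = 0.529984
P(M+2) = 2 × 0.728^1 × 0.272^1 = 0.396032
P(M+4) = 0.272^2 = 0.073984
The M peak is largest (0.529984); scaling to 100 gives 100.0 : 74.7 : 14.0.

100.0 : 74.7 : 14.0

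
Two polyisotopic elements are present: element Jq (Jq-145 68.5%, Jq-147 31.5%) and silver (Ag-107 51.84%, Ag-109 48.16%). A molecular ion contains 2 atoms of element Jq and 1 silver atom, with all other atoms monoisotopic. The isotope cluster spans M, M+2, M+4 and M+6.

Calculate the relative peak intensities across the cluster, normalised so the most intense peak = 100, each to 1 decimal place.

54.1 : 100.0 : 57.7 : 10.6

Element Jq pattern (n=2): 0.469225 : 0.43155 : 0.099225
Silver pattern (n=1): 0.5184 : 0.4816
Convolve the two distributions (both contribute in 2-u steps):
  M: 0.469225×0.5184 = 0.243246
  M+2: 0.469225×0.4816 + 0.43155×0.5184 = 0.449694
  M+4: 0.43155×0.4816 + 0.099225×0.5184 = 0.259273
  M+6: 0.099225×0.4816 = 0.047787
Scale to base peak (0.449694) = 100: 54.1 : 100.0 : 57.7 : 10.6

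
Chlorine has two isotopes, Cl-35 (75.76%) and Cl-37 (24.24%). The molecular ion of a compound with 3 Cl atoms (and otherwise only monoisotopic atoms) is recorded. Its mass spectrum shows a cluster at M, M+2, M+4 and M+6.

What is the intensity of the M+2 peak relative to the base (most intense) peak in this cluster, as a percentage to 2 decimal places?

Term probabilities: M 0.4348, M+2 0.4174, M+4 0.1335, M+6 0.0142. Base peak = M.
P(M) = C(3,0) × 0.7576^3 × 0.2424^0 = 1 × 0.4348304 × 1.0000 = 0.434830 (base)
P(M+2) = C(3,1) × 0.7576^2 × 0.2424^1 = 3 × 0.57395776 × 0.2424 = 0.417382
Relative intensity = 0.417382 / 0.434830 × 100 = 95.99

95.99%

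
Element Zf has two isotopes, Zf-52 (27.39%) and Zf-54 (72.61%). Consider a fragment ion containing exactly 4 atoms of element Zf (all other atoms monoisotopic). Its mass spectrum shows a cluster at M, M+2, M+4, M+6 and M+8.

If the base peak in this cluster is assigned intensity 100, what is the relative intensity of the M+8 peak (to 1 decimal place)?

(0.2739 + 0.7261)^4 gives M 0.0056, M+2 0.0597, M+4 0.2373, M+6 0.4194, M+8 0.2780; the largest is M+6.
P(M+6) = C(4,3) × 0.2739^1 × 0.7261^3 = 4 × 0.2739 × 0.38281532 = 0.419412 (base)
P(M+8) = C(4,4) × 0.2739^0 × 0.7261^4 = 1 × 1.0000 × 0.2779622 = 0.277962
Relative intensity = 0.277962 / 0.419412 × 100 = 66.3

66.3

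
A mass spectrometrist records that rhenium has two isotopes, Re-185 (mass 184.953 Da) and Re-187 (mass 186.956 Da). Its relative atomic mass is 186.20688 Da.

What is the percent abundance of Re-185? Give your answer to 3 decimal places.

37.400%

Let x be the fractional abundance of Re-185; then Re-187 has abundance 1 − x.
184.953·x + 186.956·(1 − x) = 186.20688
(184.953 − 186.956)·x = 186.20688 − 186.956
x = -0.74912 / -2.003 = 0.37400 → 37.400% Re-185, 62.600% Re-187.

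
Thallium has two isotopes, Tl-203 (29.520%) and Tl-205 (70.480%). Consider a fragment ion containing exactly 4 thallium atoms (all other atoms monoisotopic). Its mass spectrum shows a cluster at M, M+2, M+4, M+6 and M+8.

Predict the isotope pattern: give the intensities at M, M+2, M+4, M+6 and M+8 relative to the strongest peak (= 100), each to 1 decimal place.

Expanding (0.29520 + 0.70480)^4:
P(M) = 0.29520^4 = 0.007594
P(M+2) = 4 × 0.29520^3 × 0.70480^1 = 0.072523
P(M+4) = 6 × 0.29520^2 × 0.70480^2 = 0.259726
P(M+6) = 4 × 0.29520^1 × 0.70480^3 = 0.413403
P(M+8) = 0.70480^4 = 0.246754
The M+6 peak is largest (0.413403); scaling to 100 gives 1.8 : 17.5 : 62.8 : 100.0 : 59.7.

1.8 : 17.5 : 62.8 : 100.0 : 59.7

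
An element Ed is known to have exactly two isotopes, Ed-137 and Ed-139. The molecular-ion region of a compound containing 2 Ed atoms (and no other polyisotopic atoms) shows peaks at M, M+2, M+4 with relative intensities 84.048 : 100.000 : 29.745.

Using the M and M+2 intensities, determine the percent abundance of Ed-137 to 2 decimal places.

62.70%

Write p for the Ed-137 fraction. I(M+2)/I(M) = [C(2,1)·p^1·(1−p)] / p^2 = 2·(1−p)/p = 100.000/84.048 = 1.1898
(1−p)/p = 1.1898/2 = 0.5949  ⇒  p = 1/(1 + 0.5949) = 0.6270
Ed-137: 62.70%, Ed-139: 37.30%.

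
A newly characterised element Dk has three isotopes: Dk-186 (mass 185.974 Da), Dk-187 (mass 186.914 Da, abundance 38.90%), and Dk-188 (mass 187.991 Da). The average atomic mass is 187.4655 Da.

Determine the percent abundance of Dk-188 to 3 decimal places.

Let x and y be the fractions of Dk-186 and Dk-188. Then x + y = 1 − 0.3890 = 0.6110 and 185.974x + 187.991y = 187.4655 − 0.3890×186.914 = 114.755954.
Substituting: 185.974x + 187.991(0.6110 − x) = 114.755954
(185.974 − 187.991)x = -0.106547  ⇒  x = 0.05282, y = 0.55818
Dk-186: 5.282%, Dk-188: 55.818%.

55.818%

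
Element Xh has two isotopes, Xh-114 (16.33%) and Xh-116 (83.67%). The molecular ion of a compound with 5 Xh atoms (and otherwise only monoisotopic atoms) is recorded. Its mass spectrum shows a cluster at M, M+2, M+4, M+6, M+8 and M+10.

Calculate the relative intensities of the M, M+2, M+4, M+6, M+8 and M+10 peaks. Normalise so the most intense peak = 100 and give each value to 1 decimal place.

0.0 : 0.7 : 7.4 : 38.1 : 97.6 : 100.0

Expanding (0.1633 + 0.8367)^5:
P(M) = 0.1633^5 = 0.000116
P(M+2) = 5 × 0.1633^4 × 0.8367^1 = 0.002975
P(M+4) = 10 × 0.1633^3 × 0.8367^2 = 0.030486
P(M+6) = 10 × 0.1633^2 × 0.8367^3 = 0.156200
P(M+8) = 5 × 0.1633^1 × 0.8367^4 = 0.400161
P(M+10) = 0.8367^5 = 0.410061
The M+10 peak is largest (0.410061); scaling to 100 gives 0.0 : 0.7 : 7.4 : 38.1 : 97.6 : 100.0.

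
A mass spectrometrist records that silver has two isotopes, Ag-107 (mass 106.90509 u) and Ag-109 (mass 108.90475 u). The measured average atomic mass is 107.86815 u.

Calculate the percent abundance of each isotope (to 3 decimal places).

Writing the weighted mean with unknown fraction x of Ag-107:
106.90509·x + 108.90475·(1 − x) = 107.86815
(106.90509 − 108.90475)·x = 107.86815 − 108.90475
x = -1.03660 / -1.99966 = 0.51839 → 51.839% Ag-107, 48.161% Ag-109.

Ag-107: 51.839%, Ag-109: 48.161%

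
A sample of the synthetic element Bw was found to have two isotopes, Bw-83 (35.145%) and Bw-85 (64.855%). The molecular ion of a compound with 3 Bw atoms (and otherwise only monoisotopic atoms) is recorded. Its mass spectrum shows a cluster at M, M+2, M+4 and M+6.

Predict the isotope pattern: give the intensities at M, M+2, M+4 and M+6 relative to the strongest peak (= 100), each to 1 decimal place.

9.8 : 54.2 : 100.0 : 61.5

The 3 Bw atoms are independent, so intensities follow the terms of (0.35145 + 0.64855)^3.
P(M) = 0.35145^3 = 0.043410
P(M+2) = 3 × 0.35145^2 × 0.64855^1 = 0.240321
P(M+4) = 3 × 0.35145^1 × 0.64855^2 = 0.443478
P(M+6) = 0.64855^3 = 0.272791
The M+4 peak is largest (0.443478); scaling to 100 gives 9.8 : 54.2 : 100.0 : 61.5.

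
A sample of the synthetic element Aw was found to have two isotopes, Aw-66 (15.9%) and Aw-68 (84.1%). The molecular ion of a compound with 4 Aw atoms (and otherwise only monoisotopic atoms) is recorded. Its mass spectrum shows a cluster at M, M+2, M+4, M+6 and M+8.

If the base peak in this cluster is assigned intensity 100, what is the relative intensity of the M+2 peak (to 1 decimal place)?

2.7

Term probabilities: M 0.0006, M+2 0.0135, M+4 0.1073, M+6 0.3783, M+8 0.5002. Base peak = M+8.
P(M+8) = C(4,4) × 0.159^0 × 0.841^4 = 1 × 1.0000 × 0.50024641 = 0.500246 (base)
P(M+2) = C(4,1) × 0.159^3 × 0.841^1 = 4 × 0.00401968 × 0.8410 = 0.013522
Relative intensity = 0.013522 / 0.500246 × 100 = 2.7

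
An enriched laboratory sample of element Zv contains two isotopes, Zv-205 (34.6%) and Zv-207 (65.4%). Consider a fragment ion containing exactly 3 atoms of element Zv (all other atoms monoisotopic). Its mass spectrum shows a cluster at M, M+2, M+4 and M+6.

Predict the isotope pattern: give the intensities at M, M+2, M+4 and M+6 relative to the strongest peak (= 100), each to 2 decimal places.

9.33 : 52.91 : 100.00 : 63.01

Expanding (0.346 + 0.654)^3:
P(M) = 0.346^3 = 0.041422
P(M+2) = 3 × 0.346^2 × 0.654^1 = 0.234883
P(M+4) = 3 × 0.346^1 × 0.654^2 = 0.443969
P(M+6) = 0.654^3 = 0.279726
The M+4 peak is largest (0.443969); scaling to 100 gives 9.33 : 52.91 : 100.00 : 63.01.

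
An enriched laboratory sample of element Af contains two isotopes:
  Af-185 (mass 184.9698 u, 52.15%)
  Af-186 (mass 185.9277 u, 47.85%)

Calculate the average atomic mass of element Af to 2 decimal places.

185.43 u

Average mass = Σ (abundance × isotope mass) = 0.5215 × 184.9698 + 0.4785 × 185.9277
= 96.46175 + 88.96640 = 185.42815 u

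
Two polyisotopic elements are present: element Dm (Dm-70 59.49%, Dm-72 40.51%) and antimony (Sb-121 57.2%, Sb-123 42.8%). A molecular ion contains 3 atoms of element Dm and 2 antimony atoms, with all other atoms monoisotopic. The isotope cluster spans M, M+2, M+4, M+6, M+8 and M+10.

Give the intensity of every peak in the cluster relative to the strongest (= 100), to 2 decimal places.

19.97 : 70.67 : 100.00 : 70.71 : 24.99 : 3.53

Element Dm pattern (n=3): 0.21053869 : 0.43010197 : 0.29288 : 0.06647934
Antimony pattern (n=2): 0.327184 : 0.489632 : 0.183184
Convolve the two distributions (both contribute in 2-u steps):
  M: 0.21053869×0.327184 = 0.068885
  M+2: 0.21053869×0.489632 + 0.43010197×0.327184 = 0.243809
  M+4: 0.21053869×0.183184 + 0.43010197×0.489632 + 0.29288×0.327184 = 0.344985
  M+6: 0.43010197×0.183184 + 0.29288×0.489632 + 0.06647934×0.327184 = 0.243942
  M+8: 0.29288×0.183184 + 0.06647934×0.489632 = 0.086201
  M+10: 0.06647934×0.183184 = 0.012178
Scale to base peak (0.344985) = 100: 19.97 : 70.67 : 100.00 : 70.71 : 24.99 : 3.53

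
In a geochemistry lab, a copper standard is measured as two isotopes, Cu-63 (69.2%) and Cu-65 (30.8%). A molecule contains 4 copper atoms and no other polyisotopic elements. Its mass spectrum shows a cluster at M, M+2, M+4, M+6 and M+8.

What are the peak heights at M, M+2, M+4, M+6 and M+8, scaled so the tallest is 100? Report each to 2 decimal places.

Each Cu atom is independently Cu-63 (p = 0.692) or Cu-65 (q = 0.308); the cluster is the binomial expansion (p + q)^4.
P(M) = 0.692^4 = 0.229311
P(M+2) = 4 × 0.692^3 × 0.308^1 = 0.408253
P(M+4) = 6 × 0.692^2 × 0.308^2 = 0.272562
P(M+6) = 4 × 0.692^1 × 0.308^3 = 0.080876
P(M+8) = 0.308^4 = 0.008999
The M+2 peak is largest (0.408253); scaling to 100 gives 56.17 : 100.00 : 66.76 : 19.81 : 2.20.

56.17 : 100.00 : 66.76 : 19.81 : 2.20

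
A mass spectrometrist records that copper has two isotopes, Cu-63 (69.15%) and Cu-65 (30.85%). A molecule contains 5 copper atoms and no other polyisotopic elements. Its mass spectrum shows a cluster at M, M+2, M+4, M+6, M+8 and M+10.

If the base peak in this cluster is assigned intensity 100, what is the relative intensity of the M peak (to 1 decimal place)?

44.8

Binomial terms of (0.6915 + 0.3085)^5: M 0.1581, M+2 0.3527, M+4 0.3147, M+6 0.1404, M+8 0.0313, M+10 0.0028 → M+2 is the base peak.
P(M+2) = C(5,1) × 0.6915^4 × 0.3085^1 = 5 × 0.2286487 × 0.3085 = 0.352691 (base)
P(M) = C(5,0) × 0.6915^5 × 0.3085^0 = 1 × 0.15811058 × 1.0000 = 0.158111
Relative intensity = 0.158111 / 0.352691 × 100 = 44.8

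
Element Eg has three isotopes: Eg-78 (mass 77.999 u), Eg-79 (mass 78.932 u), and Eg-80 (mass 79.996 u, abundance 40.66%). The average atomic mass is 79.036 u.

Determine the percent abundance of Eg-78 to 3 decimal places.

35.222%

The remaining 59.34% is split between Eg-78 (fraction x) and Eg-79 (fraction 0.5934 − x).
Substituting: 77.999x + 78.932(0.5934 − x) = 46.5096264
(77.999 − 78.932)x = -0.3286224  ⇒  x = 0.35222, y = 0.24118
Eg-78: 35.222%, Eg-79: 24.118%.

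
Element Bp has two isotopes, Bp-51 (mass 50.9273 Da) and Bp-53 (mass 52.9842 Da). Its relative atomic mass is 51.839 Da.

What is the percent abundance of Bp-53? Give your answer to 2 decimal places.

44.32%

Writing the weighted mean with unknown fraction x of Bp-51:
50.9273·x + 52.9842·(1 − x) = 51.839
(50.9273 − 52.9842)·x = 51.839 − 52.9842
x = -1.1452 / -2.0569 = 0.55676 → 55.68% Bp-51, 44.32% Bp-53.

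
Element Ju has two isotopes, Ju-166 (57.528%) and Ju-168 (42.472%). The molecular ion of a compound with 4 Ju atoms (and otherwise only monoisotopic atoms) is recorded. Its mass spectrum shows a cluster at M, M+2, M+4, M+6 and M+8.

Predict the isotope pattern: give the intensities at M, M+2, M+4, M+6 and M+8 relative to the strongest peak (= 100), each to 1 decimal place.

30.6 : 90.3 : 100.0 : 49.2 : 9.1

Each Ju atom is independently Ju-166 (p = 0.57528) or Ju-168 (q = 0.42472); the cluster is the binomial expansion (p + q)^4.
P(M) = 0.57528^4 = 0.109526
P(M+2) = 4 × 0.57528^3 × 0.42472^1 = 0.323445
P(M+4) = 6 × 0.57528^2 × 0.42472^2 = 0.358191
P(M+6) = 4 × 0.57528^1 × 0.42472^3 = 0.176298
P(M+8) = 0.42472^4 = 0.032539
The M+4 peak is largest (0.358191); scaling to 100 gives 30.6 : 90.3 : 100.0 : 49.2 : 9.1.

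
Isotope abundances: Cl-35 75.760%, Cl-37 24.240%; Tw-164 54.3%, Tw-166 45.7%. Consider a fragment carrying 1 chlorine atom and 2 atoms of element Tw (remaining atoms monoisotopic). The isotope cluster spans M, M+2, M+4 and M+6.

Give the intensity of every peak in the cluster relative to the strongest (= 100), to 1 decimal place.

Chlorine pattern (n=1): 0.7576 : 0.2424
Element Tw pattern (n=2): 0.294849 : 0.496302 : 0.208849
Convolve the two distributions (both contribute in 2-u steps):
  M: 0.7576×0.294849 = 0.223378
  M+2: 0.7576×0.496302 + 0.2424×0.294849 = 0.447470
  M+4: 0.7576×0.208849 + 0.2424×0.496302 = 0.278528
  M+6: 0.2424×0.208849 = 0.050625
Scale to base peak (0.447470) = 100: 49.9 : 100.0 : 62.2 : 11.3

49.9 : 100.0 : 62.2 : 11.3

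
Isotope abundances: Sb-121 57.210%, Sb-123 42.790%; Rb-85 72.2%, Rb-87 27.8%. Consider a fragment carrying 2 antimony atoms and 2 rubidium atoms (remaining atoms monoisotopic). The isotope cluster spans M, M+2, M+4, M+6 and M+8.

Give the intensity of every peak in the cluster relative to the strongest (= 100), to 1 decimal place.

Antimony pattern (n=2): 0.32729841 : 0.48960318 : 0.18309841
Rubidium pattern (n=2): 0.521284 : 0.401432 : 0.077284
Convolve the two distributions (both contribute in 2-u steps):
  M: 0.32729841×0.521284 = 0.170615
  M+2: 0.32729841×0.401432 + 0.48960318×0.521284 = 0.386610
  M+4: 0.32729841×0.077284 + 0.48960318×0.401432 + 0.18309841×0.521284 = 0.317284
  M+6: 0.48960318×0.077284 + 0.18309841×0.401432 = 0.111340
  M+8: 0.18309841×0.077284 = 0.014151
Scale to base peak (0.386610) = 100: 44.1 : 100.0 : 82.1 : 28.8 : 3.7

44.1 : 100.0 : 82.1 : 28.8 : 3.7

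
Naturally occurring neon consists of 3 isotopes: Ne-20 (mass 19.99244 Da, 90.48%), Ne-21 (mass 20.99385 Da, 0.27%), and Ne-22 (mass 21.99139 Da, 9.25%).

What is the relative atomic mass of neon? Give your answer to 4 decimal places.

20.1800 Da

The abundance-weighted mean is 0.9048 × 19.99244 + 0.0027 × 20.99385 + 0.0925 × 21.99139
= 18.089160 + 0.056683 + 2.034204 = 20.180047 Da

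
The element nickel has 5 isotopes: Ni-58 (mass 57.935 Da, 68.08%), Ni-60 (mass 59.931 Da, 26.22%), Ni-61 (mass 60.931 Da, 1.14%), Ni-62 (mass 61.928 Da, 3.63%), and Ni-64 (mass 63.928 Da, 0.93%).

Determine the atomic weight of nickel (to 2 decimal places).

Average mass = Σ (abundance × isotope mass) = 0.6808 × 57.935 + 0.2622 × 59.931 + 0.0114 × 60.931 + 0.0363 × 61.928 + 0.0093 × 63.928
= 39.4421 + 15.7139 + 0.6946 + 2.2480 + 0.5945 = 58.6931 Da

58.69 Da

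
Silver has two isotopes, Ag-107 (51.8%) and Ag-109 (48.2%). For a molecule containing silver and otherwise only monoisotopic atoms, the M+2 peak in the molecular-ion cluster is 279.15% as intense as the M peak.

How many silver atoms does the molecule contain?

3

For n independent Ag atoms, I(M+2)/I(M) = n · (abundance Ag-109) / (abundance Ag-107) = n · 0.482/0.518.
n = 2.7915 × 0.518/0.482 = 3.00 ≈ 3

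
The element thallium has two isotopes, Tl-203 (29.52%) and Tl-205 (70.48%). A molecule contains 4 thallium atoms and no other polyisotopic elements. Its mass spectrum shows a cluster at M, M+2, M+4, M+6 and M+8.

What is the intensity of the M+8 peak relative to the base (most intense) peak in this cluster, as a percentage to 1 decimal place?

59.7%

Binomial terms of (0.2952 + 0.7048)^4: M 0.0076, M+2 0.0725, M+4 0.2597, M+6 0.4134, M+8 0.2468 → M+6 is the base peak.
P(M+6) = C(4,3) × 0.2952^1 × 0.7048^3 = 4 × 0.2952 × 0.35010449 = 0.413403 (base)
P(M+8) = C(4,4) × 0.2952^0 × 0.7048^4 = 1 × 1.0000 × 0.24675365 = 0.246754
Relative intensity = 0.246754 / 0.413403 × 100 = 59.7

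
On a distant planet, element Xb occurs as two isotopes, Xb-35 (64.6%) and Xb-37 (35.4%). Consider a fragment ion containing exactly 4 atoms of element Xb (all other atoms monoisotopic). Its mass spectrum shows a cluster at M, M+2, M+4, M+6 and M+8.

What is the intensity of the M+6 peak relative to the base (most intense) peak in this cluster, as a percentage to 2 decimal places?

Term probabilities: M 0.1742, M+2 0.3817, M+4 0.3138, M+6 0.1146, M+8 0.0157. Base peak = M+2.
P(M+2) = C(4,1) × 0.646^3 × 0.354^1 = 4 × 0.26958614 × 0.3540 = 0.381734 (base)
P(M+6) = C(4,3) × 0.646^1 × 0.354^3 = 4 × 0.6460 × 0.04436186 = 0.114631
Relative intensity = 0.114631 / 0.381734 × 100 = 30.03

30.03%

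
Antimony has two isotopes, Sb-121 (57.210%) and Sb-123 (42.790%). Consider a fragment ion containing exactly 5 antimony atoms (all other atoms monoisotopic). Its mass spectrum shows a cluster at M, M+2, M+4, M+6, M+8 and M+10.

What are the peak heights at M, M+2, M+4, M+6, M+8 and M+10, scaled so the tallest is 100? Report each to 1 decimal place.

Expanding (0.57210 + 0.42790)^5:
P(M) = 0.57210^5 = 0.061286
P(M+2) = 5 × 0.57210^4 × 0.42790^1 = 0.229192
P(M+4) = 10 × 0.57210^3 × 0.42790^2 = 0.342847
P(M+6) = 10 × 0.57210^2 × 0.42790^3 = 0.256431
P(M+8) = 5 × 0.57210^1 × 0.42790^4 = 0.095898
P(M+10) = 0.42790^5 = 0.014345
The M+4 peak is largest (0.342847); scaling to 100 gives 17.9 : 66.8 : 100.0 : 74.8 : 28.0 : 4.2.

17.9 : 66.8 : 100.0 : 74.8 : 28.0 : 4.2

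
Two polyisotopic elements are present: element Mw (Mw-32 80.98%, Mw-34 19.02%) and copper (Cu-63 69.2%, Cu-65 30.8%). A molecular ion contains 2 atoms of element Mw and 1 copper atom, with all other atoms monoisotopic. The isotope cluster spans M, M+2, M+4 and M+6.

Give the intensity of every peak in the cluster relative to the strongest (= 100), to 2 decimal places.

100.00 : 91.48 : 26.42 : 2.46

Element Mw pattern (n=2): 0.65577604 : 0.30804792 : 0.03617604
Copper pattern (n=1): 0.6920 : 0.3080
Convolve the two distributions (both contribute in 2-u steps):
  M: 0.65577604×0.6920 = 0.453797
  M+2: 0.65577604×0.3080 + 0.30804792×0.6920 = 0.415148
  M+4: 0.30804792×0.3080 + 0.03617604×0.6920 = 0.119913
  M+6: 0.03617604×0.3080 = 0.011142
Scale to base peak (0.453797) = 100: 100.00 : 91.48 : 26.42 : 2.46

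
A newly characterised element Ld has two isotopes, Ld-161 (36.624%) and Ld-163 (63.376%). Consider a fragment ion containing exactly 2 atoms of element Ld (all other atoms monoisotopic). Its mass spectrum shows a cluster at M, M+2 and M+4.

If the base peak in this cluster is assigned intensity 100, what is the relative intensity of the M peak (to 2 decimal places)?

28.89

Binomial terms of (0.36624 + 0.63376)^2: M 0.1341, M+2 0.4642, M+4 0.4017 → M+2 is the base peak.
P(M+2) = C(2,1) × 0.36624^1 × 0.63376^1 = 2 × 0.36624 × 0.63376 = 0.464217 (base)
P(M) = C(2,0) × 0.36624^2 × 0.63376^0 = 1 × 0.13413174 × 1.0000 = 0.134132
Relative intensity = 0.134132 / 0.464217 × 100 = 28.89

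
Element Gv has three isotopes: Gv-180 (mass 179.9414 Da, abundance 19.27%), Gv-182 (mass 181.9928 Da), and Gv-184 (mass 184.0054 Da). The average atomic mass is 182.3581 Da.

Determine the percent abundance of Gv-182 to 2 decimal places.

The remaining 80.73% is split between Gv-182 (fraction x) and Gv-184 (fraction 0.8073 − x).
Substituting: 181.9928x + 184.0054(0.8073 − x) = 147.68339222
(181.9928 − 184.0054)x = -0.8641672  ⇒  x = 0.42938, y = 0.37792
Gv-182: 42.94%, Gv-184: 37.79%.

42.94%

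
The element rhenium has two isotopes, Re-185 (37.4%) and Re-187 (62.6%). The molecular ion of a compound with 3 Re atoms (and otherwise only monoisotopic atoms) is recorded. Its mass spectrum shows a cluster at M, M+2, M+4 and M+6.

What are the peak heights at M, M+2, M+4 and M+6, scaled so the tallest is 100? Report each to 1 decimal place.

11.9 : 59.7 : 100.0 : 55.8

Expanding (0.374 + 0.626)^3:
P(M) = 0.374^3 = 0.052314
P(M+2) = 3 × 0.374^2 × 0.626^1 = 0.262687
P(M+4) = 3 × 0.374^1 × 0.626^2 = 0.439685
P(M+6) = 0.626^3 = 0.245314
The M+4 peak is largest (0.439685); scaling to 100 gives 11.9 : 59.7 : 100.0 : 55.8.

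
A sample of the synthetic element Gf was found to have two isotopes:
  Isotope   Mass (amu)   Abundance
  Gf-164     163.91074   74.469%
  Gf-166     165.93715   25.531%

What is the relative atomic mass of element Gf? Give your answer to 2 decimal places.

Average mass = Σ (abundance × isotope mass) = 0.74469 × 163.91074 + 0.25531 × 165.93715
= 122.062689 + 42.365414 = 164.428103 amu

164.43 amu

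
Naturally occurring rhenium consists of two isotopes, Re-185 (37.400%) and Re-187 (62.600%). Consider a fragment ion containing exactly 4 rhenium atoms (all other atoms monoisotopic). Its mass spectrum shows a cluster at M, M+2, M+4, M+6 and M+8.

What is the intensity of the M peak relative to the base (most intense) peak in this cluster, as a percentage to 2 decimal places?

5.33%

Binomial terms of (0.37400 + 0.62600)^4: M 0.0196, M+2 0.1310, M+4 0.3289, M+6 0.3670, M+8 0.1536 → M+6 is the base peak.
P(M+6) = C(4,3) × 0.37400^1 × 0.62600^3 = 4 × 0.3740 × 0.24531438 = 0.366990 (base)
P(M) = C(4,0) × 0.37400^4 × 0.62600^0 = 1 × 0.0195653 × 1.0000 = 0.019565
Relative intensity = 0.019565 / 0.366990 × 100 = 5.33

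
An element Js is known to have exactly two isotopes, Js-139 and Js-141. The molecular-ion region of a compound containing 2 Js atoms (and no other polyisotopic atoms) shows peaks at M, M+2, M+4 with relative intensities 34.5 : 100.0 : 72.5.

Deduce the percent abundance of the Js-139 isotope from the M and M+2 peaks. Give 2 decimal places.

Write p for the Js-139 fraction. I(M+2)/I(M) = [C(2,1)·p^1·(1−p)] / p^2 = 2·(1−p)/p = 100.0/34.5 = 2.8986
(1−p)/p = 2.8986/2 = 1.4493  ⇒  p = 1/(1 + 1.4493) = 0.4083
Js-139: 40.83%, Js-141: 59.17%.

40.83%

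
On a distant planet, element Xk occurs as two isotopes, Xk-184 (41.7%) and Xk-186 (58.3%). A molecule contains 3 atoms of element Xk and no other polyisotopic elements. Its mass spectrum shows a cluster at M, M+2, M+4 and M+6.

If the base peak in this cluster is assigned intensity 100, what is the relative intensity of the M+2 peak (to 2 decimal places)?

71.53

(0.417 + 0.583)^3 gives M 0.0725, M+2 0.3041, M+4 0.4252, M+6 0.1982; the largest is M+4.
P(M+4) = C(3,2) × 0.417^1 × 0.583^2 = 3 × 0.4170 × 0.339889 = 0.425201 (base)
P(M+2) = C(3,1) × 0.417^2 × 0.583^1 = 3 × 0.173889 × 0.5830 = 0.304132
Relative intensity = 0.304132 / 0.425201 × 100 = 71.53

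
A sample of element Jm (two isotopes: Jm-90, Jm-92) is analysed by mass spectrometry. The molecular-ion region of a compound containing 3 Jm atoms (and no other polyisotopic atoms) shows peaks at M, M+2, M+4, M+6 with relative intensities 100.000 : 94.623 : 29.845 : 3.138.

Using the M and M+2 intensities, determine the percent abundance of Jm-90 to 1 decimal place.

Let p = fractional abundance of Jm-90. I(M+2)/I(M) = [C(3,1)·p^2·(1−p)] / p^3 = 3·(1−p)/p = 94.623/100.000 = 0.9462
(1−p)/p = 0.9462/3 = 0.3154  ⇒  p = 1/(1 + 0.3154) = 0.7602
Jm-90: 76.0%, Jm-92: 24.0%.

76.0%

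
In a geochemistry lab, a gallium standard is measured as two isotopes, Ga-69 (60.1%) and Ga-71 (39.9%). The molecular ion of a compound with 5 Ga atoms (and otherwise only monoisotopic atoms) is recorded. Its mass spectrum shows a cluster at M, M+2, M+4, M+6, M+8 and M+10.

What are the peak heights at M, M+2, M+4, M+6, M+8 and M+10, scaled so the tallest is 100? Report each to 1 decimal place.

Each Ga atom is independently Ga-69 (p = 0.601) or Ga-71 (q = 0.399); the cluster is the binomial expansion (p + q)^5.
P(M) = 0.601^5 = 0.078410
P(M+2) = 5 × 0.601^4 × 0.399^1 = 0.260280
P(M+4) = 10 × 0.601^3 × 0.399^2 = 0.345596
P(M+6) = 10 × 0.601^2 × 0.399^3 = 0.229439
P(M+8) = 5 × 0.601^1 × 0.399^4 = 0.076162
P(M+10) = 0.399^5 = 0.010113
The M+4 peak is largest (0.345596); scaling to 100 gives 22.7 : 75.3 : 100.0 : 66.4 : 22.0 : 2.9.

22.7 : 75.3 : 100.0 : 66.4 : 22.0 : 2.9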